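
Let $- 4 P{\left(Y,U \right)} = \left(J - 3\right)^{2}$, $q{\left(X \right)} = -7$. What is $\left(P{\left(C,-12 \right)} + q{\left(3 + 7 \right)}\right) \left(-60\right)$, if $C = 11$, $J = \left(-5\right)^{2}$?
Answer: $7680$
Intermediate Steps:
$J = 25$
$P{\left(Y,U \right)} = -121$ ($P{\left(Y,U \right)} = - \frac{\left(25 - 3\right)^{2}}{4} = - \frac{22^{2}}{4} = \left(- \frac{1}{4}\right) 484 = -121$)
$\left(P{\left(C,-12 \right)} + q{\left(3 + 7 \right)}\right) \left(-60\right) = \left(-121 - 7\right) \left(-60\right) = \left(-128\right) \left(-60\right) = 7680$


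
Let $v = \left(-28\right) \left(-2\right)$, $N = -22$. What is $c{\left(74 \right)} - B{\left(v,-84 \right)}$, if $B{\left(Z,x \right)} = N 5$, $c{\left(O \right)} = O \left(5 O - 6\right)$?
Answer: $27046$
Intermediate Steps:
$c{\left(O \right)} = O \left(-6 + 5 O\right)$
$v = 56$
$B{\left(Z,x \right)} = -110$ ($B{\left(Z,x \right)} = \left(-22\right) 5 = -110$)
$c{\left(74 \right)} - B{\left(v,-84 \right)} = 74 \left(-6 + 5 \cdot 74\right) - -110 = 74 \left(-6 + 370\right) + 110 = 74 \cdot 364 + 110 = 26936 + 110 = 27046$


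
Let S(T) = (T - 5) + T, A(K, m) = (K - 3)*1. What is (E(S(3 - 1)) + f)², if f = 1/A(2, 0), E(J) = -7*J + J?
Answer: 25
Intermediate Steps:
A(K, m) = -3 + K (A(K, m) = (-3 + K)*1 = -3 + K)
S(T) = -5 + 2*T (S(T) = (-5 + T) + T = -5 + 2*T)
E(J) = -6*J
f = -1 (f = 1/(-3 + 2) = 1/(-1) = -1)
(E(S(3 - 1)) + f)² = (-6*(-5 + 2*(3 - 1)) - 1)² = (-6*(-5 + 2*2) - 1)² = (-6*(-5 + 4) - 1)² = (-6*(-1) - 1)² = (6 - 1)² = 5² = 25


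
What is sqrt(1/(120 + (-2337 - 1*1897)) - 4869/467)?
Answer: I*sqrt(318060680974)/174658 ≈ 3.229*I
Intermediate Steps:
sqrt(1/(120 + (-2337 - 1*1897)) - 4869/467) = sqrt(1/(120 + (-2337 - 1897)) - 4869*1/467) = sqrt(1/(120 - 4234) - 4869/467) = sqrt(1/(-4114) - 4869/467) = sqrt(-1/4114 - 4869/467) = sqrt(-20031533/1921238) = I*sqrt(318060680974)/174658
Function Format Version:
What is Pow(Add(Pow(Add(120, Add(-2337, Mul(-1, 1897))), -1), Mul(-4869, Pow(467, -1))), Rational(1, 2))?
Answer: Mul(Rational(1, 174658), I, Pow(318060680974, Rational(1, 2))) ≈ Mul(3.2290, I)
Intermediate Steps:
Pow(Add(Pow(Add(120, Add(-2337, Mul(-1, 1897))), -1), Mul(-4869, Pow(467, -1))), Rational(1, 2)) = Pow(Add(Pow(Add(120, Add(-2337, -1897)), -1), Mul(-4869, Rational(1, 467))), Rational(1, 2)) = Pow(Add(Pow(Add(120, -4234), -1), Rational(-4869, 467)), Rational(1, 2)) = Pow(Add(Pow(-4114, -1), Rational(-4869, 467)), Rational(1, 2)) = Pow(Add(Rational(-1, 4114), Rational(-4869, 467)), Rational(1, 2)) = Pow(Rational(-20031533, 1921238), Rational(1, 2)) = Mul(Rational(1, 174658), I, Pow(318060680974, Rational(1, 2)))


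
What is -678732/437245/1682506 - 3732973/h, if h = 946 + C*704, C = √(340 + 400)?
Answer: 59043859852724851043/6117089347604605370 - 119455136*√185/8315021 ≈ -185.75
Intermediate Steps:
C = 2*√185 (C = √740 = 2*√185 ≈ 27.203)
h = 946 + 1408*√185 (h = 946 + (2*√185)*704 = 946 + 1408*√185 ≈ 20097.)
-678732/437245/1682506 - 3732973/h = -678732/437245/1682506 - 3732973/(946 + 1408*√185) = -678732*1/437245*(1/1682506) - 3732973/(946 + 1408*√185) = -678732/437245*1/1682506 - 3732973/(946 + 1408*√185) = -339366/367833667985 - 3732973/(946 + 1408*√185)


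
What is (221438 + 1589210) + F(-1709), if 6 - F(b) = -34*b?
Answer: 1752548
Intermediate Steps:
F(b) = 6 + 34*b (F(b) = 6 - (-34)*b = 6 + 34*b)
(221438 + 1589210) + F(-1709) = (221438 + 1589210) + (6 + 34*(-1709)) = 1810648 + (6 - 58106) = 1810648 - 58100 = 1752548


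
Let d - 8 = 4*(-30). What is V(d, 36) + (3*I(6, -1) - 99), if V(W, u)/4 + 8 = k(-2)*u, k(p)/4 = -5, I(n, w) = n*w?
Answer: -3029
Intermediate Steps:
k(p) = -20 (k(p) = 4*(-5) = -20)
d = -112 (d = 8 + 4*(-30) = 8 - 120 = -112)
V(W, u) = -32 - 80*u (V(W, u) = -32 + 4*(-20*u) = -32 - 80*u)
V(d, 36) + (3*I(6, -1) - 99) = (-32 - 80*36) + (3*(6*(-1)) - 99) = (-32 - 2880) + (3*(-6) - 99) = -2912 + (-18 - 99) = -2912 - 117 = -3029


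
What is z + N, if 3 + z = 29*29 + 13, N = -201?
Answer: 650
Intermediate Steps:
z = 851 (z = -3 + (29*29 + 13) = -3 + (841 + 13) = -3 + 854 = 851)
z + N = 851 - 201 = 650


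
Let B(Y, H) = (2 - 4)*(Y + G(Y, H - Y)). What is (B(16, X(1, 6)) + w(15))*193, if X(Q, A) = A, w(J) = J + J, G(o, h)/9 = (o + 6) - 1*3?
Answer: -66392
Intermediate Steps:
G(o, h) = 27 + 9*o (G(o, h) = 9*((o + 6) - 1*3) = 9*((6 + o) - 3) = 9*(3 + o) = 27 + 9*o)
w(J) = 2*J
B(Y, H) = -54 - 20*Y (B(Y, H) = (2 - 4)*(Y + (27 + 9*Y)) = -2*(27 + 10*Y) = -54 - 20*Y)
(B(16, X(1, 6)) + w(15))*193 = ((-54 - 20*16) + 2*15)*193 = ((-54 - 320) + 30)*193 = (-374 + 30)*193 = -344*193 = -66392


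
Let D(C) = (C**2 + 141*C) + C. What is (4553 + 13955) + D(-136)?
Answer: 17692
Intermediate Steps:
D(C) = C**2 + 142*C
(4553 + 13955) + D(-136) = (4553 + 13955) - 136*(142 - 136) = 18508 - 136*6 = 18508 - 816 = 17692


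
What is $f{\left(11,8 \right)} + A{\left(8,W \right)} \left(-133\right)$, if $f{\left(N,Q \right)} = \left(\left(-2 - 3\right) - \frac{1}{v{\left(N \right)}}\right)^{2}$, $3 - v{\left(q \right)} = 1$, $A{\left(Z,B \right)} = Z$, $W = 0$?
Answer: $- \frac{4135}{4} \approx -1033.8$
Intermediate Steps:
$v{\left(q \right)} = 2$ ($v{\left(q \right)} = 3 - 1 = 2$)
$f{\left(N,Q \right)} = \frac{121}{4}$ ($f{\left(N,Q \right)} = \left(\left(-2 - 3\right) - \frac{1}{2}\right)^{2} = \left(-5 - \frac{1}{2}\right)^{2} = \left(- \frac{11}{2}\right)^{2} = \frac{121}{4}$)
$f{\left(11,8 \right)} + A{\left(8,W \right)} \left(-133\right) = \frac{121}{4} + 8 \left(-133\right) = \frac{121}{4} - 1064 = - \frac{4135}{4}$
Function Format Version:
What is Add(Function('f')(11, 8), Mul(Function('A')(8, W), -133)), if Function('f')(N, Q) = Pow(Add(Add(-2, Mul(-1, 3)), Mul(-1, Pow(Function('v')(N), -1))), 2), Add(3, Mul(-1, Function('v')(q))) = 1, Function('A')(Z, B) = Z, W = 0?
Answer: Rational(-4135, 4) ≈ -1033.8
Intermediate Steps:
Function('v')(q) = 2 (Function('v')(q) = Add(3, Mul(-1, 1)) = Add(3, -1) = 2)
Function('f')(N, Q) = Rational(121, 4) (Function('f')(N, Q) = Pow(Add(Add(-2, Mul(-1, 3)), Mul(-1, Pow(2, -1))), 2) = Pow(Add(Add(-2, -3), Mul(-1, Rational(1, 2))), 2) = Pow(Add(-5, Rational(-1, 2)), 2) = Pow(Rational(-11, 2), 2) = Rational(121, 4))
Add(Function('f')(11, 8), Mul(Function('A')(8, W), -133)) = Add(Rational(121, 4), Mul(8, -133)) = Add(Rational(121, 4), -1064) = Rational(-4135, 4)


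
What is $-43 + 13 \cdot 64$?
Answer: $789$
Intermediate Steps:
$-43 + 13 \cdot 64 = -43 + 832 = 789$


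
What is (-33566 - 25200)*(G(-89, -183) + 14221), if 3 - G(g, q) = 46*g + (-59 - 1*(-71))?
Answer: -1075770396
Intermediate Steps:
G(g, q) = -9 - 46*g (G(g, q) = 3 - (46*g + (-59 - 1*(-71))) = 3 - (46*g + (-59 + 71)) = 3 - (46*g + 12) = 3 - (12 + 46*g) = 3 + (-12 - 46*g) = -9 - 46*g)
(-33566 - 25200)*(G(-89, -183) + 14221) = (-33566 - 25200)*((-9 - 46*(-89)) + 14221) = -58766*((-9 + 4094) + 14221) = -58766*(4085 + 14221) = -58766*18306 = -1075770396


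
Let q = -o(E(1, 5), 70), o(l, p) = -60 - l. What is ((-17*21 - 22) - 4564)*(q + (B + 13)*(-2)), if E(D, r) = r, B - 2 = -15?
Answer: -321295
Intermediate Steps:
B = -13 (B = 2 - 15 = -13)
q = 65 (q = -(-60 - 1*5) = -(-60 - 5) = -1*(-65) = 65)
((-17*21 - 22) - 4564)*(q + (B + 13)*(-2)) = ((-17*21 - 22) - 4564)*(65 + (-13 + 13)*(-2)) = ((-357 - 22) - 4564)*(65 + 0*(-2)) = (-379 - 4564)*(65 + 0) = -4943*65 = -321295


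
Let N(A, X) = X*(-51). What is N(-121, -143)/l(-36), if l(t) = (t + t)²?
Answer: 2431/1728 ≈ 1.4068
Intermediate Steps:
N(A, X) = -51*X
l(t) = 4*t² (l(t) = (2*t)² = 4*t²)
N(-121, -143)/l(-36) = (-51*(-143))/((4*(-36)²)) = 7293/((4*1296)) = 7293/5184 = 7293*(1/5184) = 2431/1728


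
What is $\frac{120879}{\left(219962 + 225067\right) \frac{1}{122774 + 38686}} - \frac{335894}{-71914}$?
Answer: $\frac{17996203723637}{410305327} \approx 43861.0$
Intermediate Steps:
$\frac{120879}{\left(219962 + 225067\right) \frac{1}{122774 + 38686}} - \frac{335894}{-71914} = \frac{120879}{445029 \cdot \frac{1}{161460}} - - \frac{167947}{35957} = \frac{120879}{445029 \cdot \frac{1}{161460}} + \frac{167947}{35957} = \frac{120879}{\frac{11411}{4140}} + \frac{167947}{35957} = 120879 \cdot \frac{4140}{11411} + \frac{167947}{35957} = \frac{500439060}{11411} + \frac{167947}{35957} = \frac{17996203723637}{410305327}$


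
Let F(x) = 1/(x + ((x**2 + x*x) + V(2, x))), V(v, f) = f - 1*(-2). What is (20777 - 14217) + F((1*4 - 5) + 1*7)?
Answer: 564161/86 ≈ 6560.0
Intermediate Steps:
V(v, f) = 2 + f (V(v, f) = f + 2 = 2 + f)
F(x) = 1/(2 + 2*x + 2*x**2) (F(x) = 1/(x + ((x**2 + x*x) + (2 + x))) = 1/(x + ((x**2 + x**2) + (2 + x))) = 1/(x + (2*x**2 + (2 + x))) = 1/(x + (2 + x + 2*x**2)) = 1/(2 + 2*x + 2*x**2))
(20777 - 14217) + F((1*4 - 5) + 1*7) = (20777 - 14217) + 1/(2*(1 + ((1*4 - 5) + 1*7) + ((1*4 - 5) + 1*7)**2)) = 6560 + 1/(2*(1 + ((4 - 5) + 7) + ((4 - 5) + 7)**2)) = 6560 + 1/(2*(1 + (-1 + 7) + (-1 + 7)**2)) = 6560 + 1/(2*(1 + 6 + 6**2)) = 6560 + 1/(2*(1 + 6 + 36)) = 6560 + (1/2)/43 = 6560 + (1/2)*(1/43) = 6560 + 1/86 = 564161/86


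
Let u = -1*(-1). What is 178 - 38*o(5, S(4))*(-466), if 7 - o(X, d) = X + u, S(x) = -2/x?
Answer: 17886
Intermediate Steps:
u = 1
o(X, d) = 6 - X (o(X, d) = 7 - (X + 1) = 7 - (1 + X) = 7 + (-1 - X) = 6 - X)
178 - 38*o(5, S(4))*(-466) = 178 - 38*(6 - 1*5)*(-466) = 178 - 38*(6 - 5)*(-466) = 178 - 38*1*(-466) = 178 - 38*(-466) = 178 + 17708 = 17886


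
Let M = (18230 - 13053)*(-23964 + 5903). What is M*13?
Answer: -1215523361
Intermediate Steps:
M = -93501797 (M = 5177*(-18061) = -93501797)
M*13 = -93501797*13 = -1215523361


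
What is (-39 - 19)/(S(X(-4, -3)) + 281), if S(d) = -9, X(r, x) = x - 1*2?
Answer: -29/136 ≈ -0.21324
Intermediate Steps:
X(r, x) = -2 + x (X(r, x) = x - 2 = -2 + x)
(-39 - 19)/(S(X(-4, -3)) + 281) = (-39 - 19)/(-9 + 281) = -58/272 = -58*1/272 = -29/136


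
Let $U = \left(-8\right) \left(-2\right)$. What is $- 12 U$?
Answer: $-192$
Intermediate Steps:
$U = 16$
$- 12 U = \left(-12\right) 16 = -192$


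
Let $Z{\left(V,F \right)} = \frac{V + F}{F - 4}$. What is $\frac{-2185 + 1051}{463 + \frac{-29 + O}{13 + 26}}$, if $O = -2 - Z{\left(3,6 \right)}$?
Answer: $- \frac{12636}{5149} \approx -2.4541$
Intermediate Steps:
$Z{\left(V,F \right)} = \frac{F + V}{-4 + F}$
$O = - \frac{13}{2}$ ($O = -2 - \frac{6 + 3}{-4 + 6} = -2 - \frac{1}{2} \cdot 9 = -2 - \frac{9}{2} = - \frac{13}{2} \approx -6.5$)
$\frac{-2185 + 1051}{463 + \frac{-29 + O}{13 + 26}} = \frac{-2185 + 1051}{463 + \frac{-29 - \frac{13}{2}}{13 + 26}} = - \frac{1134}{463 - \frac{71}{2 \cdot 39}} = - \frac{1134}{463 - \frac{71}{78}} = - \frac{1134}{\frac{36043}{78}} = \left(-1134\right) \frac{78}{36043} = - \frac{12636}{5149}$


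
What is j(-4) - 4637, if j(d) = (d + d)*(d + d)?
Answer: -4573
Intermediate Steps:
j(d) = 4*d² (j(d) = (2*d)*(2*d) = 4*d²)
j(-4) - 4637 = 4*(-4)² - 4637 = 4*16 - 4637 = 64 - 4637 = -4573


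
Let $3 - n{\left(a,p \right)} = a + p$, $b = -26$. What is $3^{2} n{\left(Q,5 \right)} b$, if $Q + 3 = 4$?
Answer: $702$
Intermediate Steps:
$Q = 1$ ($Q = -3 + 4 = 1$)
$n{\left(a,p \right)} = 3 - a - p$ ($n{\left(a,p \right)} = 3 - \left(a + p\right) = 3 - a - p$)
$3^{2} n{\left(Q,5 \right)} b = 3^{2} \left(3 - 1 - 5\right) \left(-26\right) = 9 \left(3 - 1 - 5\right) \left(-26\right) = 9 \left(\left(-3\right) \left(-26\right)\right) = 9 \cdot 78 = 702$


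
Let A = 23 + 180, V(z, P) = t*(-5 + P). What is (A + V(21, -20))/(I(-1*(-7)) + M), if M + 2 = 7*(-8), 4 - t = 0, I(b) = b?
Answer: -103/51 ≈ -2.0196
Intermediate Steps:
t = 4 (t = 4 - 1*0 = 4 + 0 = 4)
V(z, P) = -20 + 4*P (V(z, P) = 4*(-5 + P) = -20 + 4*P)
A = 203
M = -58 (M = -2 + 7*(-8) = -2 - 56 = -58)
(A + V(21, -20))/(I(-1*(-7)) + M) = (203 + (-20 + 4*(-20)))/(-1*(-7) - 58) = (203 + (-20 - 80))/(7 - 58) = (203 - 100)/(-51) = 103*(-1/51) = -103/51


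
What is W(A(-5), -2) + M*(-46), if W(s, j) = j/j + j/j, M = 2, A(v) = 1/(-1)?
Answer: -90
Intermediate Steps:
A(v) = -1
W(s, j) = 2 (W(s, j) = 1 + 1 = 2)
W(A(-5), -2) + M*(-46) = 2 + 2*(-46) = 2 - 92 = -90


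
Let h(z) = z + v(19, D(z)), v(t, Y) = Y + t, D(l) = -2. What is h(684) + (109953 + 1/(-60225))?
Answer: 6664137149/60225 ≈ 1.1065e+5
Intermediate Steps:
h(z) = 17 + z (h(z) = z + (-2 + 19) = z + 17 = 17 + z)
h(684) + (109953 + 1/(-60225)) = (17 + 684) + (109953 + 1/(-60225)) = 701 + (109953 - 1/60225) = 701 + 6621919424/60225 = 6664137149/60225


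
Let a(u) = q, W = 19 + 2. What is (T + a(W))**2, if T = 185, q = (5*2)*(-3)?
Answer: 24025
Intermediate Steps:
W = 21
q = -30 (q = 10*(-3) = -30)
a(u) = -30
(T + a(W))**2 = (185 - 30)**2 = 155**2 = 24025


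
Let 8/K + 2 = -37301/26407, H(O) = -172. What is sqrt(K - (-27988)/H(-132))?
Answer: I*sqrt(2478487140098535)/3874945 ≈ 12.848*I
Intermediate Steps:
K = -211256/90115 (K = 8/(-2 - 37301/26407) = 8/(-90115/26407) = 8*(-26407/90115) = -211256/90115 ≈ -2.3443)
sqrt(K - (-27988)/H(-132)) = sqrt(-211256/90115 - (-27988)/(-172)) = sqrt(-211256/90115 - (-27988)*(-1)/172) = sqrt(-211256/90115 - 1*6997/43) = sqrt(-211256/90115 - 6997/43) = sqrt(-639618663/3874945) = I*sqrt(2478487140098535)/3874945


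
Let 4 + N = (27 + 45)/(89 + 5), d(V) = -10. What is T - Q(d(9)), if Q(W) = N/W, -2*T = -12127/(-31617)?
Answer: -7655629/14859990 ≈ -0.51518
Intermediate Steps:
T = -12127/63234 (T = -(-12127)/(2*(-31617)) = -(-12127)*(-1)/(2*31617) = -½*12127/31617 = -12127/63234 ≈ -0.19178)
N = -152/47 (N = -4 + (27 + 45)/(89 + 5) = -4 + 72/94 = -4 + 72*(1/94) = -4 + 36/47 = -152/47 ≈ -3.2340)
Q(W) = -152/(47*W)
T - Q(d(9)) = -12127/63234 - (-152)/(47*(-10)) = -12127/63234 - (-152)*(-1)/(47*10) = -12127/63234 - 1*76/235 = -12127/63234 - 76/235 = -7655629/14859990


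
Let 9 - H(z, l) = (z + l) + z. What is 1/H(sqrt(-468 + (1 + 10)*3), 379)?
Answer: I/(2*(sqrt(435) - 185*I)) ≈ -0.0026688 + 0.00030087*I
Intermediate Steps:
H(z, l) = 9 - l - 2*z (H(z, l) = 9 - ((z + l) + z) = 9 - ((l + z) + z) = 9 - (l + 2*z) = 9 + (-l - 2*z) = 9 - l - 2*z)
1/H(sqrt(-468 + (1 + 10)*3), 379) = 1/(9 - 1*379 - 2*sqrt(-468 + (1 + 10)*3)) = 1/(9 - 379 - 2*sqrt(-468 + 11*3)) = 1/(9 - 379 - 2*sqrt(-468 + 33)) = 1/(9 - 379 - 2*I*sqrt(435)) = 1/(-370 - 2*I*sqrt(435))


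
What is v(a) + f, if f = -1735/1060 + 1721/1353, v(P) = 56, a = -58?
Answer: 15958177/286836 ≈ 55.635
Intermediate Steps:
f = -104639/286836 (f = -1735*1/1060 + 1721*(1/1353) = -347/212 + 1721/1353 = -104639/286836 ≈ -0.36480)
v(a) + f = 56 - 104639/286836 = 15958177/286836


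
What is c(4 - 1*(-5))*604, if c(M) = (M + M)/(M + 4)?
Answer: 10872/13 ≈ 836.31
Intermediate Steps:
c(M) = 2*M/(4 + M) (c(M) = (2*M)/(4 + M) = 2*M/(4 + M))
c(4 - 1*(-5))*604 = (2*(4 - 1*(-5))/(4 + (4 - 1*(-5))))*604 = (2*(4 + 5)/(4 + (4 + 5)))*604 = (2*9/(4 + 9))*604 = (2*9/13)*604 = (2*9*(1/13))*604 = (18/13)*604 = 10872/13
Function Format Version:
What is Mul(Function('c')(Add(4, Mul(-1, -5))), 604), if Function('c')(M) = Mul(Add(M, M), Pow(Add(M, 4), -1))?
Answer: Rational(10872, 13) ≈ 836.31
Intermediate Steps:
Function('c')(M) = Mul(2, M, Pow(Add(4, M), -1)) (Function('c')(M) = Mul(Mul(2, M), Pow(Add(4, M), -1)) = Mul(2, M, Pow(Add(4, M), -1)))
Mul(Function('c')(Add(4, Mul(-1, -5))), 604) = Mul(Mul(2, Add(4, Mul(-1, -5)), Pow(Add(4, Add(4, Mul(-1, -5))), -1)), 604) = Mul(Mul(2, Add(4, 5), Pow(Add(4, Add(4, 5)), -1)), 604) = Mul(Mul(2, 9, Pow(Add(4, 9), -1)), 604) = Mul(Mul(2, 9, Pow(13, -1)), 604) = Mul(Mul(2, 9, Rational(1, 13)), 604) = Mul(Rational(18, 13), 604) = Rational(10872, 13)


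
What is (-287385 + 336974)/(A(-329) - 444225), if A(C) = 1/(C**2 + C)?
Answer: -5351248168/47937208199 ≈ -0.11163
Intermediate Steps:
A(C) = 1/(C + C**2)
(-287385 + 336974)/(A(-329) - 444225) = (-287385 + 336974)/(1/((-329)*(1 - 329)) - 444225) = 49589/(-1/329/(-328) - 444225) = 49589/(-1/329*(-1/328) - 444225) = 49589/(1/107912 - 444225) = 49589/(-47937208199/107912) = 49589*(-107912/47937208199) = -5351248168/47937208199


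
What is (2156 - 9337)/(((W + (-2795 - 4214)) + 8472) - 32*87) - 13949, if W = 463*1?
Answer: -11961061/858 ≈ -13941.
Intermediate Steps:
W = 463
(2156 - 9337)/(((W + (-2795 - 4214)) + 8472) - 32*87) - 13949 = (2156 - 9337)/(((463 + (-2795 - 4214)) + 8472) - 32*87) - 13949 = -7181/(((463 - 7009) + 8472) - 2784) - 13949 = -7181/((-6546 + 8472) - 2784) - 13949 = -7181/(1926 - 2784) - 13949 = -7181/(-858) - 13949 = -7181*(-1/858) - 13949 = 7181/858 - 13949 = -11961061/858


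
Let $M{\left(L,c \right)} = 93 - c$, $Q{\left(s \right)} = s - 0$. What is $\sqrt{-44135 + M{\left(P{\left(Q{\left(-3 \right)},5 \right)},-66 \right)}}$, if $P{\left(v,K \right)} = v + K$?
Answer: $2 i \sqrt{10994} \approx 209.7 i$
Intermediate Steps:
$Q{\left(s \right)} = s$ ($Q{\left(s \right)} = s + 0 = s$)
$P{\left(v,K \right)} = K + v$
$\sqrt{-44135 + M{\left(P{\left(Q{\left(-3 \right)},5 \right)},-66 \right)}} = \sqrt{-44135 + \left(93 - -66\right)} = \sqrt{-44135 + \left(93 + 66\right)} = \sqrt{-44135 + 159} = \sqrt{-43976} = 2 i \sqrt{10994}$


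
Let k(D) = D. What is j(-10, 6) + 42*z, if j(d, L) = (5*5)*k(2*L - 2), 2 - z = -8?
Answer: 670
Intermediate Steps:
z = 10 (z = 2 - 1*(-8) = 2 + 8 = 10)
j(d, L) = -50 + 50*L (j(d, L) = (5*5)*(2*L - 2) = 25*(-2 + 2*L) = -50 + 50*L)
j(-10, 6) + 42*z = (-50 + 50*6) + 42*10 = (-50 + 300) + 420 = 250 + 420 = 670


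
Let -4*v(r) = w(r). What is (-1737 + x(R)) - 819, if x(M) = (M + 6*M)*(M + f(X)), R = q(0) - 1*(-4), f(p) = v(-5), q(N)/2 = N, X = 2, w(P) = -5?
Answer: -2409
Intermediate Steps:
v(r) = 5/4 (v(r) = -¼*(-5) = 5/4)
q(N) = 2*N
f(p) = 5/4
R = 4 (R = 2*0 - 1*(-4) = 0 + 4 = 4)
x(M) = 7*M*(5/4 + M) (x(M) = (M + 6*M)*(M + 5/4) = (7*M)*(5/4 + M) = 7*M*(5/4 + M))
(-1737 + x(R)) - 819 = (-1737 + (7/4)*4*(5 + 4*4)) - 819 = (-1737 + (7/4)*4*(5 + 16)) - 819 = (-1737 + (7/4)*4*21) - 819 = (-1737 + 147) - 819 = -1590 - 819 = -2409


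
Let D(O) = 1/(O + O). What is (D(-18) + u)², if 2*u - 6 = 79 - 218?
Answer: 5736025/1296 ≈ 4425.9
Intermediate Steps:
D(O) = 1/(2*O)
u = -133/2 (u = 3 + (79 - 218)/2 = 3 + (½)*(-139) = 3 - 139/2 = -133/2 ≈ -66.500)
(D(-18) + u)² = ((½)/(-18) - 133/2)² = ((½)*(-1/18) - 133/2)² = (-1/36 - 133/2)² = (-2395/36)² = 5736025/1296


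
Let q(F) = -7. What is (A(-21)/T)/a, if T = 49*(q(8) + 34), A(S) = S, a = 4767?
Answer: -1/300321 ≈ -3.3298e-6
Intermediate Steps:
T = 1323 (T = 49*(-7 + 34) = 49*27 = 1323)
(A(-21)/T)/a = -21/1323/4767 = -21*1/1323*(1/4767) = -1/63*1/4767 = -1/300321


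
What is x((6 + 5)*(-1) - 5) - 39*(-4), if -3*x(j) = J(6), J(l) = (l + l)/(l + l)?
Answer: 467/3 ≈ 155.67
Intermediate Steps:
J(l) = 1 (J(l) = (2*l)/((2*l)) = (2*l)*(1/(2*l)) = 1)
x(j) = -⅓ (x(j) = -⅓*1 = -⅓)
x((6 + 5)*(-1) - 5) - 39*(-4) = -⅓ - 39*(-4) = -⅓ + 156 = 467/3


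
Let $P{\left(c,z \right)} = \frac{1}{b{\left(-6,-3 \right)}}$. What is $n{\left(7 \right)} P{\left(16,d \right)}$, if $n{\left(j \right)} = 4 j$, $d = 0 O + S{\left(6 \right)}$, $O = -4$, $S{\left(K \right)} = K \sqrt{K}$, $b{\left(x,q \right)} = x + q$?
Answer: $- \frac{28}{9} \approx -3.1111$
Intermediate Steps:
$b{\left(x,q \right)} = q + x$
$S{\left(K \right)} = K^{\frac{3}{2}}$
$d = 6 \sqrt{6}$ ($d = 0 \left(-4\right) + 6^{\frac{3}{2}} = 0 + 6 \sqrt{6} = 6 \sqrt{6} \approx 14.697$)
$P{\left(c,z \right)} = - \frac{1}{9}$ ($P{\left(c,z \right)} = \frac{1}{-3 - 6} = \frac{1}{-9} = - \frac{1}{9}$)
$n{\left(7 \right)} P{\left(16,d \right)} = 4 \cdot 7 \left(- \frac{1}{9}\right) = 28 \left(- \frac{1}{9}\right) = - \frac{28}{9}$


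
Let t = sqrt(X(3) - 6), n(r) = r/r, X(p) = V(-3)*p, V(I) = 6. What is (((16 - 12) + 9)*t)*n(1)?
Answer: 26*sqrt(3) ≈ 45.033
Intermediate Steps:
X(p) = 6*p
n(r) = 1
t = 2*sqrt(3) (t = sqrt(6*3 - 6) = sqrt(18 - 6) = sqrt(12) = 2*sqrt(3) ≈ 3.4641)
(((16 - 12) + 9)*t)*n(1) = (((16 - 12) + 9)*(2*sqrt(3)))*1 = ((4 + 9)*(2*sqrt(3)))*1 = (13*(2*sqrt(3)))*1 = (26*sqrt(3))*1 = 26*sqrt(3)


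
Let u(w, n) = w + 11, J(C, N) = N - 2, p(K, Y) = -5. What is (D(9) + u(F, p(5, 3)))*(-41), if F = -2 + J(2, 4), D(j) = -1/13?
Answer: -5822/13 ≈ -447.85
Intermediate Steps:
J(C, N) = -2 + N
D(j) = -1/13 (D(j) = -1*1/13 = -1/13)
F = 0 (F = -2 + (-2 + 4) = -2 + 2 = 0)
u(w, n) = 11 + w
(D(9) + u(F, p(5, 3)))*(-41) = (-1/13 + (11 + 0))*(-41) = (-1/13 + 11)*(-41) = (142/13)*(-41) = -5822/13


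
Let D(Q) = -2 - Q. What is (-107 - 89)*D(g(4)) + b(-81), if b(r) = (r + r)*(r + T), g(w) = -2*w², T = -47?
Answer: 14856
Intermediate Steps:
b(r) = 2*r*(-47 + r) (b(r) = (r + r)*(r - 47) = (2*r)*(-47 + r) = 2*r*(-47 + r))
(-107 - 89)*D(g(4)) + b(-81) = (-107 - 89)*(-2 - (-2)*4²) + 2*(-81)*(-47 - 81) = -196*(-2 - (-2)*16) + 2*(-81)*(-128) = -196*(-2 - 1*(-32)) + 20736 = -196*(-2 + 32) + 20736 = -196*30 + 20736 = -5880 + 20736 = 14856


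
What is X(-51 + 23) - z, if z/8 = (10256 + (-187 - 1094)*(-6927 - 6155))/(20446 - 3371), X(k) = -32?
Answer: -134692784/17075 ≈ -7888.3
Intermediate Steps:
z = 134146384/17075 (z = 8*((10256 + (-187 - 1094)*(-6927 - 6155))/(20446 - 3371)) = 8*((10256 - 1281*(-13082))/17075) = 8*((10256 + 16758042)*(1/17075)) = 8*(16768298*(1/17075)) = 8*(16768298/17075) = 134146384/17075 ≈ 7856.3)
X(-51 + 23) - z = -32 - 1*134146384/17075 = -32 - 134146384/17075 = -134692784/17075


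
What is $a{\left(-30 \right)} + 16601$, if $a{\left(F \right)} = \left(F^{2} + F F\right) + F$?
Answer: $18371$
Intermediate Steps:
$a{\left(F \right)} = F + 2 F^{2}$ ($a{\left(F \right)} = \left(F^{2} + F^{2}\right) + F = 2 F^{2} + F = F + 2 F^{2}$)
$a{\left(-30 \right)} + 16601 = - 30 \left(1 + 2 \left(-30\right)\right) + 16601 = - 30 \left(1 - 60\right) + 16601 = \left(-30\right) \left(-59\right) + 16601 = 1770 + 16601 = 18371$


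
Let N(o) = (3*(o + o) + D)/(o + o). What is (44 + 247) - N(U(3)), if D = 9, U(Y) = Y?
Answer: 573/2 ≈ 286.50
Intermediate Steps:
N(o) = (9 + 6*o)/(2*o) (N(o) = (3*(o + o) + 9)/(o + o) = (3*(2*o) + 9)/((2*o)) = (6*o + 9)*(1/(2*o)) = (9 + 6*o)*(1/(2*o)) = (9 + 6*o)/(2*o))
(44 + 247) - N(U(3)) = (44 + 247) - (3 + (9/2)/3) = 291 - (3 + (9/2)*(⅓)) = 291 - (3 + 3/2) = 291 - 1*9/2 = 291 - 9/2 = 573/2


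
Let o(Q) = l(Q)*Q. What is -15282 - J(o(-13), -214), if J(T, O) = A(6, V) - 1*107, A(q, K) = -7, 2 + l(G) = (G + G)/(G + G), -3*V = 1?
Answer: -15168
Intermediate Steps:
V = -⅓ (V = -⅓*1 = -⅓ ≈ -0.33333)
l(G) = -1 (l(G) = -2 + (G + G)/(G + G) = -2 + (2*G)/((2*G)) = -2 + (2*G)*(1/(2*G)) = -2 + 1 = -1)
o(Q) = -Q
J(T, O) = -114 (J(T, O) = -7 - 1*107 = -7 - 107 = -114)
-15282 - J(o(-13), -214) = -15282 - 1*(-114) = -15282 + 114 = -15168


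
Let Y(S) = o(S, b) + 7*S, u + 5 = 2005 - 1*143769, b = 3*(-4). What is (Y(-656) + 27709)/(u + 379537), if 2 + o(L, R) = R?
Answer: 7701/79256 ≈ 0.097166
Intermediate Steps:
b = -12
o(L, R) = -2 + R
u = -141769 (u = -5 + (2005 - 1*143769) = -5 + (2005 - 143769) = -5 - 141764 = -141769)
Y(S) = -14 + 7*S (Y(S) = (-2 - 12) + 7*S = -14 + 7*S)
(Y(-656) + 27709)/(u + 379537) = ((-14 + 7*(-656)) + 27709)/(-141769 + 379537) = ((-14 - 4592) + 27709)/237768 = (-4606 + 27709)*(1/237768) = 23103*(1/237768) = 7701/79256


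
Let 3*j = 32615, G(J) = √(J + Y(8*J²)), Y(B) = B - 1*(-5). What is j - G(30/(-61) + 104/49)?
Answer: 32615/3 - √249285999/2989 ≈ 10866.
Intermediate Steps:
Y(B) = 5 + B (Y(B) = B + 5 = 5 + B)
G(J) = √(5 + J + 8*J²) (G(J) = √(J + (5 + 8*J²)) = √(5 + J + 8*J²))
j = 32615/3 (j = (⅓)*32615 = 32615/3 ≈ 10872.)
j - G(30/(-61) + 104/49) = 32615/3 - √(5 + (30/(-61) + 104/49) + 8*(30/(-61) + 104/49)²) = 32615/3 - √(5 + (30*(-1/61) + 104*(1/49)) + 8*(30*(-1/61) + 104*(1/49))²) = 32615/3 - √(5 + (-30/61 + 104/49) + 8*(-30/61 + 104/49)²) = 32615/3 - √(5 + 4874/2989 + 8*(4874/2989)²) = 32615/3 - √(5 + 4874/2989 + 8*(23755876/8934121)) = 32615/3 - √(5 + 4874/2989 + 190047008/8934121) = 32615/3 - √(249285999/8934121) = 32615/3 - √249285999/2989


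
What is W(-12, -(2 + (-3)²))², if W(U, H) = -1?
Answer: 1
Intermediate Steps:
W(-12, -(2 + (-3)²))² = (-1)² = 1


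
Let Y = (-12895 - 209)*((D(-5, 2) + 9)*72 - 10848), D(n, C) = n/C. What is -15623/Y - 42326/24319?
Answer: -5757542139257/3307858706880 ≈ -1.7406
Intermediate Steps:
Y = 136019520 (Y = (-12895 - 209)*((-5/2 + 9)*72 - 10848) = -13104*((-5*½ + 9)*72 - 10848) = -13104*((-5/2 + 9)*72 - 10848) = -13104*((13/2)*72 - 10848) = -13104*(468 - 10848) = -13104*(-10380) = 136019520)
-15623/Y - 42326/24319 = -15623/136019520 - 42326/24319 = -5757542139257/3307858706880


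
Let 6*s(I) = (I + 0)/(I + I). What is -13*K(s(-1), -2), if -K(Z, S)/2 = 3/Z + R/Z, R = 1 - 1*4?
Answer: 0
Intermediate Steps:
R = -3 (R = 1 - 4 = -3)
s(I) = 1/12 (s(I) = ((I + 0)/(I + I))/6 = (I/((2*I)))/6 = (I*(1/(2*I)))/6 = (⅙)*(½) = 1/12)
K(Z, S) = 0 (K(Z, S) = -2*(3/Z - 3/Z) = -2*0 = 0)
-13*K(s(-1), -2) = -13*0 = 0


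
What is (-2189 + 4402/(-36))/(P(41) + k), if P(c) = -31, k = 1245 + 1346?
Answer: -41603/46080 ≈ -0.90284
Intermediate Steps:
k = 2591
(-2189 + 4402/(-36))/(P(41) + k) = (-2189 + 4402/(-36))/(-31 + 2591) = (-2189 + 4402*(-1/36))/2560 = (-2189 - 2201/18)*(1/2560) = -41603/18*1/2560 = -41603/46080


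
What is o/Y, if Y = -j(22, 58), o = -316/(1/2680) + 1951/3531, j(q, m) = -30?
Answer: -2990331329/105930 ≈ -28229.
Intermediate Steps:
o = -2990331329/3531 (o = -316/1/2680 + 1951*(1/3531) = -316*2680 + 1951/3531 = -846880 + 1951/3531 = -2990331329/3531 ≈ -8.4688e+5)
Y = 30 (Y = -1*(-30) = 30)
o/Y = -2990331329/3531/30 = -2990331329/3531*1/30 = -2990331329/105930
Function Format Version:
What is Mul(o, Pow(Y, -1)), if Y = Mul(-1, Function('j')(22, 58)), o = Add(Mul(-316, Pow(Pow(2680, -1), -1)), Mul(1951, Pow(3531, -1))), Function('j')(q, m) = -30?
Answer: Rational(-2990331329, 105930) ≈ -28229.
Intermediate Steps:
o = Rational(-2990331329, 3531) (o = Add(Mul(-316, Pow(Rational(1, 2680), -1)), Mul(1951, Rational(1, 3531))) = Add(Mul(-316, 2680), Rational(1951, 3531)) = Add(-846880, Rational(1951, 3531)) = Rational(-2990331329, 3531) ≈ -8.4688e+5)
Y = 30 (Y = Mul(-1, -30) = 30)
Mul(o, Pow(Y, -1)) = Mul(Rational(-2990331329, 3531), Pow(30, -1)) = Mul(Rational(-2990331329, 3531), Rational(1, 30)) = Rational(-2990331329, 105930)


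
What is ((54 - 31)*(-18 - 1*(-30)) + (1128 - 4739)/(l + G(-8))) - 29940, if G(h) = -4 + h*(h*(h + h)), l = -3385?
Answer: -130903621/4413 ≈ -29663.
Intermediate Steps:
G(h) = -4 + 2*h**3 (G(h) = -4 + h*(h*(2*h)) = -4 + h*(2*h**2) = -4 + 2*h**3)
((54 - 31)*(-18 - 1*(-30)) + (1128 - 4739)/(l + G(-8))) - 29940 = ((54 - 31)*(-18 - 1*(-30)) + (1128 - 4739)/(-3385 + (-4 + 2*(-8)**3))) - 29940 = (23*(-18 + 30) - 3611/(-3385 + (-4 + 2*(-512)))) - 29940 = (23*12 - 3611/(-3385 + (-4 - 1024))) - 29940 = (276 - 3611/(-3385 - 1028)) - 29940 = (276 - 3611/(-4413)) - 29940 = (276 - 3611*(-1/4413)) - 29940 = (276 + 3611/4413) - 29940 = 1221599/4413 - 29940 = -130903621/4413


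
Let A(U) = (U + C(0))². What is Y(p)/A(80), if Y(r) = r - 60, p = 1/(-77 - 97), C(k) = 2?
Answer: -10441/1169976 ≈ -0.0089241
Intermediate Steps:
A(U) = (2 + U)² (A(U) = (U + 2)² = (2 + U)²)
p = -1/174 (p = 1/(-174) = -1/174 ≈ -0.0057471)
Y(r) = -60 + r
Y(p)/A(80) = (-60 - 1/174)/((2 + 80)²) = -10441/(174*(82²)) = -10441/174/6724 = -10441/174*1/6724 = -10441/1169976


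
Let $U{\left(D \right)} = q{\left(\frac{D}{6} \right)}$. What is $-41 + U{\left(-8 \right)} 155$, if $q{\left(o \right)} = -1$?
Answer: $-196$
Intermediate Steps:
$U{\left(D \right)} = -1$
$-41 + U{\left(-8 \right)} 155 = -41 - 155 = -196$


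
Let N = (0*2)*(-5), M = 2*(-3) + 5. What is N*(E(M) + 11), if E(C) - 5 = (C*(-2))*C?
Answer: 0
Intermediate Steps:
M = -1 (M = -6 + 5 = -1)
E(C) = 5 - 2*C**2 (E(C) = 5 + (C*(-2))*C = 5 + (-2*C)*C = 5 - 2*C**2)
N = 0 (N = 0*(-5) = 0)
N*(E(M) + 11) = 0*((5 - 2*(-1)**2) + 11) = 0*((5 - 2*1) + 11) = 0*((5 - 2) + 11) = 0*(3 + 11) = 0*14 = 0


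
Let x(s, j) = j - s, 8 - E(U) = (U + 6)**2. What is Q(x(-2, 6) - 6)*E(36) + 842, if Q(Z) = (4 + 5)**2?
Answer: -141394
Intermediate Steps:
E(U) = 8 - (6 + U)**2 (E(U) = 8 - (U + 6)**2 = 8 - (6 + U)**2)
Q(Z) = 81 (Q(Z) = 9**2 = 81)
Q(x(-2, 6) - 6)*E(36) + 842 = 81*(8 - (6 + 36)**2) + 842 = 81*(8 - 1*42**2) + 842 = 81*(8 - 1*1764) + 842 = 81*(8 - 1764) + 842 = 81*(-1756) + 842 = -142236 + 842 = -141394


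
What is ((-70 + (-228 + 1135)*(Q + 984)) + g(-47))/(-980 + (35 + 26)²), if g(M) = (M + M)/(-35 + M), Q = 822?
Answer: 67156899/112381 ≈ 597.58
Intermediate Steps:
g(M) = 2*M/(-35 + M) (g(M) = (2*M)/(-35 + M) = 2*M/(-35 + M))
((-70 + (-228 + 1135)*(Q + 984)) + g(-47))/(-980 + (35 + 26)²) = ((-70 + (-228 + 1135)*(822 + 984)) + 2*(-47)/(-35 - 47))/(-980 + (35 + 26)²) = ((-70 + 907*1806) + 2*(-47)/(-82))/(-980 + 61²) = ((-70 + 1638042) + 2*(-47)*(-1/82))/(-980 + 3721) = (1637972 + 47/41)/2741 = (67156899/41)*(1/2741) = 67156899/112381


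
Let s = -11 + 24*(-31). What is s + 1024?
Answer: 269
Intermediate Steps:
s = -755 (s = -11 - 744 = -755)
s + 1024 = -755 + 1024 = 269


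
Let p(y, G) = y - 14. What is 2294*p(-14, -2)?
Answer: -64232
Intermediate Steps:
p(y, G) = -14 + y
2294*p(-14, -2) = 2294*(-14 - 14) = 2294*(-28) = -64232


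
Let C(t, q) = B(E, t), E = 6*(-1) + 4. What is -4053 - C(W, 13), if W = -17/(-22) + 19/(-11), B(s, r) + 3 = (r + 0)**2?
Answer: -1960641/484 ≈ -4050.9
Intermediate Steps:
E = -2 (E = -6 + 4 = -2)
B(s, r) = -3 + r**2 (B(s, r) = -3 + (r + 0)**2 = -3 + r**2)
W = -21/22 (W = -17*(-1/22) + 19*(-1/11) = 17/22 - 19/11 = -21/22 ≈ -0.95455)
C(t, q) = -3 + t**2
-4053 - C(W, 13) = -4053 - (-3 + (-21/22)**2) = -4053 - (-3 + 441/484) = -4053 - 1*(-1011/484) = -4053 + 1011/484 = -1960641/484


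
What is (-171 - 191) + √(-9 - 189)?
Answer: -362 + 3*I*√22 ≈ -362.0 + 14.071*I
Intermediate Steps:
(-171 - 191) + √(-9 - 189) = -362 + √(-198) = -362 + 3*I*√22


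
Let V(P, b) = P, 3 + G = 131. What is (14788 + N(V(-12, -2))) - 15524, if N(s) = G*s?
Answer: -2272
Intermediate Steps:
G = 128 (G = -3 + 131 = 128)
N(s) = 128*s
(14788 + N(V(-12, -2))) - 15524 = (14788 + 128*(-12)) - 15524 = (14788 - 1536) - 15524 = 13252 - 15524 = -2272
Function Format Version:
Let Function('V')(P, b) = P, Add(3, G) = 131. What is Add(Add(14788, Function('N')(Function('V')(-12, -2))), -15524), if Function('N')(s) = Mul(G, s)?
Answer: -2272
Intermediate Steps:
G = 128 (G = Add(-3, 131) = 128)
Function('N')(s) = Mul(128, s)
Add(Add(14788, Function('N')(Function('V')(-12, -2))), -15524) = Add(Add(14788, Mul(128, -12)), -15524) = Add(Add(14788, -1536), -15524) = Add(13252, -15524) = -2272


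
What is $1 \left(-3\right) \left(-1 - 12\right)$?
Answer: $39$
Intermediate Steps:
$1 \left(-3\right) \left(-1 - 12\right) = \left(-3\right) \left(-13\right) = 39$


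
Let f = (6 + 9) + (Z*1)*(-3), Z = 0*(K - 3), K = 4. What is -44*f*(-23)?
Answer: 15180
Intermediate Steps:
Z = 0 (Z = 0*(4 - 3) = 0*1 = 0)
f = 15 (f = (6 + 9) + (0*1)*(-3) = 15 + 0*(-3) = 15 + 0 = 15)
-44*f*(-23) = -44*15*(-23) = -660*(-23) = 15180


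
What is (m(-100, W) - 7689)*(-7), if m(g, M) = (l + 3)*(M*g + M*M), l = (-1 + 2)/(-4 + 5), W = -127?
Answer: -753389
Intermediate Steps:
l = 1 (l = 1/1 = 1*1 = 1)
m(g, M) = 4*M**2 + 4*M*g (m(g, M) = (1 + 3)*(M*g + M*M) = 4*(M*g + M**2) = 4*(M**2 + M*g) = 4*M**2 + 4*M*g)
(m(-100, W) - 7689)*(-7) = (4*(-127)*(-127 - 100) - 7689)*(-7) = (4*(-127)*(-227) - 7689)*(-7) = (115316 - 7689)*(-7) = 107627*(-7) = -753389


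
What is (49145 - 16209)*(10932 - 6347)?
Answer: 151011560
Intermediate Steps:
(49145 - 16209)*(10932 - 6347) = 32936*4585 = 151011560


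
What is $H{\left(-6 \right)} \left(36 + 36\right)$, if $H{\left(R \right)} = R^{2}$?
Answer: $2592$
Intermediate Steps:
$H{\left(-6 \right)} \left(36 + 36\right) = \left(-6\right)^{2} \left(36 + 36\right) = 36 \cdot 72 = 2592$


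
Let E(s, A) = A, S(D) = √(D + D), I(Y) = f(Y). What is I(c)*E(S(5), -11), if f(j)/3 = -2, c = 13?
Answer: 66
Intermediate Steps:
f(j) = -6 (f(j) = 3*(-2) = -6)
I(Y) = -6
S(D) = √2*√D (S(D) = √(2*D) = √2*√D)
I(c)*E(S(5), -11) = -6*(-11) = 66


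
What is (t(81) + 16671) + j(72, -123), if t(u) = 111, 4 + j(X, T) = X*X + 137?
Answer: 22099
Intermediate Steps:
j(X, T) = 133 + X**2 (j(X, T) = -4 + (X*X + 137) = -4 + (X**2 + 137) = -4 + (137 + X**2) = 133 + X**2)
(t(81) + 16671) + j(72, -123) = (111 + 16671) + (133 + 72**2) = 16782 + (133 + 5184) = 16782 + 5317 = 22099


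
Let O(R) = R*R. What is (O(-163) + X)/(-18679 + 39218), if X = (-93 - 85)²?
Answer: 58253/20539 ≈ 2.8362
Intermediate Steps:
O(R) = R²
X = 31684 (X = (-178)² = 31684)
(O(-163) + X)/(-18679 + 39218) = ((-163)² + 31684)/(-18679 + 39218) = (26569 + 31684)/20539 = 58253*(1/20539) = 58253/20539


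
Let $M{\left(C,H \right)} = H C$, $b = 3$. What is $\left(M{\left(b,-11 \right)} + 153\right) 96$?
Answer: $11520$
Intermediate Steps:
$M{\left(C,H \right)} = C H$
$\left(M{\left(b,-11 \right)} + 153\right) 96 = \left(3 \left(-11\right) + 153\right) 96 = \left(-33 + 153\right) 96 = 120 \cdot 96 = 11520$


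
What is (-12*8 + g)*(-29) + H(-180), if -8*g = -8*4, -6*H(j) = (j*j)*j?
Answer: 974668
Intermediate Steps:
H(j) = -j³/6 (H(j) = -j*j*j/6 = -j²*j/6 = -j³/6)
g = 4 (g = -(-1)*4 = -⅛*(-32) = 4)
(-12*8 + g)*(-29) + H(-180) = (-12*8 + 4)*(-29) - ⅙*(-180)³ = (-96 + 4)*(-29) - ⅙*(-5832000) = -92*(-29) + 972000 = 2668 + 972000 = 974668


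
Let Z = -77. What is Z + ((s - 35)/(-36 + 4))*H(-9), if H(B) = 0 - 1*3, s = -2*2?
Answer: -2581/32 ≈ -80.656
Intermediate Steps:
s = -4
H(B) = -3 (H(B) = 0 - 3 = -3)
Z + ((s - 35)/(-36 + 4))*H(-9) = -77 + ((-4 - 35)/(-36 + 4))*(-3) = -77 - 39/(-32)*(-3) = -77 - 39*(-1/32)*(-3) = -77 + (39/32)*(-3) = -77 - 117/32 = -2581/32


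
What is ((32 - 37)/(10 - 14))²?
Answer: 25/16 ≈ 1.5625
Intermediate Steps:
((32 - 37)/(10 - 14))² = (-5/(-4))² = (-5*(-¼))² = (5/4)² = 25/16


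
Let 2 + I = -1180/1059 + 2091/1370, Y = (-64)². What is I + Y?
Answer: 5940295789/1450830 ≈ 4094.4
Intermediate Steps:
Y = 4096
I = -2303891/1450830 (I = -2 + (-1180/1059 + 2091/1370) = -2 + 597769/1450830 = -2303891/1450830 ≈ -1.5880)
I + Y = -2303891/1450830 + 4096 = 5940295789/1450830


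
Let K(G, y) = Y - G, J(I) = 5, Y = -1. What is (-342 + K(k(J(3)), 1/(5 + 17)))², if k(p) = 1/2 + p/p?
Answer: 474721/4 ≈ 1.1868e+5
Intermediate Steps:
k(p) = 3/2 (k(p) = 1*(½) + 1 = ½ + 1 = 3/2)
K(G, y) = -1 - G
(-342 + K(k(J(3)), 1/(5 + 17)))² = (-342 + (-1 - 1*3/2))² = (-342 + (-1 - 3/2))² = (-342 - 5/2)² = (-689/2)² = 474721/4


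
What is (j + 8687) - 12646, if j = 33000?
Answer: 29041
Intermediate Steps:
(j + 8687) - 12646 = (33000 + 8687) - 12646 = 41687 - 12646 = 29041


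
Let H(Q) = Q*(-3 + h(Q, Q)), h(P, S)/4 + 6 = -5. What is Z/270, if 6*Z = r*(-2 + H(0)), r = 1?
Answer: -1/810 ≈ -0.0012346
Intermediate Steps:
h(P, S) = -44 (h(P, S) = -24 + 4*(-5) = -24 - 20 = -44)
H(Q) = -47*Q (H(Q) = Q*(-3 - 44) = Q*(-47) = -47*Q)
Z = -⅓ (Z = (1*(-2 - 47*0))/6 = (1*(-2 + 0))/6 = (1*(-2))/6 = (⅙)*(-2) = -⅓ ≈ -0.33333)
Z/270 = -⅓/270 = (1/270)*(-⅓) = -1/810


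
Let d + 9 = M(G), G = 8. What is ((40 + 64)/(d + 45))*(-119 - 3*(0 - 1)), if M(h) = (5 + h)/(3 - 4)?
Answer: -12064/23 ≈ -524.52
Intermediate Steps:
M(h) = -5 - h (M(h) = (5 + h)/(-1) = (5 + h)*(-1) = -5 - h)
d = -22 (d = -9 + (-5 - 1*8) = -9 + (-5 - 8) = -9 - 13 = -22)
((40 + 64)/(d + 45))*(-119 - 3*(0 - 1)) = ((40 + 64)/(-22 + 45))*(-119 - 3*(0 - 1)) = (104/23)*(-119 - 3*(-1)) = (104*(1/23))*(-119 + 3) = (104/23)*(-116) = -12064/23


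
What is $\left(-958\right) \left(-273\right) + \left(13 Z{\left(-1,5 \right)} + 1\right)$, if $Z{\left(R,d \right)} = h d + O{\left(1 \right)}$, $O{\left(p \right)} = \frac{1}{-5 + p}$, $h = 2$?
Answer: $\frac{1046647}{4} \approx 2.6166 \cdot 10^{5}$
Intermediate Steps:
$Z{\left(R,d \right)} = - \frac{1}{4} + 2 d$ ($Z{\left(R,d \right)} = 2 d + \frac{1}{-5 + 1} = 2 d + \frac{1}{-4} = 2 d - \frac{1}{4} = - \frac{1}{4} + 2 d$)
$\left(-958\right) \left(-273\right) + \left(13 Z{\left(-1,5 \right)} + 1\right) = \left(-958\right) \left(-273\right) + \left(13 \left(- \frac{1}{4} + 2 \cdot 5\right) + 1\right) = 261534 + \left(13 \left(- \frac{1}{4} + 10\right) + 1\right) = 261534 + \left(13 \cdot \frac{39}{4} + 1\right) = 261534 + \left(\frac{507}{4} + 1\right) = 261534 + \frac{511}{4} = \frac{1046647}{4}$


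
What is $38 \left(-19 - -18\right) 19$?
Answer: $-722$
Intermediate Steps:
$38 \left(-19 - -18\right) 19 = 38 \left(-19 + 18\right) 19 = 38 \left(-1\right) 19 = \left(-38\right) 19 = -722$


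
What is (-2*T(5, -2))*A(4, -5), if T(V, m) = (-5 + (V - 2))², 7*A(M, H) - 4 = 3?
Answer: -8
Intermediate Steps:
A(M, H) = 1 (A(M, H) = 4/7 + (⅐)*3 = 4/7 + 3/7 = 1)
T(V, m) = (-7 + V)² (T(V, m) = (-5 + (-2 + V))² = (-7 + V)²)
(-2*T(5, -2))*A(4, -5) = -2*(-7 + 5)²*1 = -2*(-2)²*1 = -2*4*1 = -8*1 = -8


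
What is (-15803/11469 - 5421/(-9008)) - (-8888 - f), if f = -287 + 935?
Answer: 985110223097/103312752 ≈ 9535.2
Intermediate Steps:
f = 648
(-15803/11469 - 5421/(-9008)) - (-8888 - f) = (-15803/11469 - 5421/(-9008)) - (-8888 - 1*648) = (-15803*1/11469 - 5421*(-1/9008)) - (-8888 - 648) = (-15803/11469 + 5421/9008) - 1*(-9536) = -80179975/103312752 + 9536 = 985110223097/103312752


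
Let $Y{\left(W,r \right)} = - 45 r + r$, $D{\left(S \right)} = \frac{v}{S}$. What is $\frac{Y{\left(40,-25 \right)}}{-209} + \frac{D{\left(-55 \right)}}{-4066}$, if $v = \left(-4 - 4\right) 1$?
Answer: $- \frac{588504}{111815} \approx -5.2632$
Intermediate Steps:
$v = -8$ ($v = \left(-8\right) 1 = -8$)
$D{\left(S \right)} = - \frac{8}{S}$
$Y{\left(W,r \right)} = - 44 r$
$\frac{Y{\left(40,-25 \right)}}{-209} + \frac{D{\left(-55 \right)}}{-4066} = \frac{\left(-44\right) \left(-25\right)}{-209} + \frac{\left(-8\right) \frac{1}{-55}}{-4066} = 1100 \left(- \frac{1}{209}\right) + \left(-8\right) \left(- \frac{1}{55}\right) \left(- \frac{1}{4066}\right) = - \frac{100}{19} + \frac{8}{55} \left(- \frac{1}{4066}\right) = - \frac{100}{19} - \frac{4}{111815} = - \frac{588504}{111815}$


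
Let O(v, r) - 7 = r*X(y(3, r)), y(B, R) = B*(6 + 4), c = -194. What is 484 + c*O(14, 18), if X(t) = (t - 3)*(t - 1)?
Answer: -2735110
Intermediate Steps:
y(B, R) = 10*B (y(B, R) = B*10 = 10*B)
X(t) = (-1 + t)*(-3 + t) (X(t) = (-3 + t)*(-1 + t) = (-1 + t)*(-3 + t))
O(v, r) = 7 + 783*r (O(v, r) = 7 + r*(3 + (10*3)**2 - 40*3) = 7 + r*(3 + 30**2 - 4*30) = 7 + r*(3 + 900 - 120) = 7 + r*783 = 7 + 783*r)
484 + c*O(14, 18) = 484 - 194*(7 + 783*18) = 484 - 194*(7 + 14094) = 484 - 194*14101 = 484 - 2735594 = -2735110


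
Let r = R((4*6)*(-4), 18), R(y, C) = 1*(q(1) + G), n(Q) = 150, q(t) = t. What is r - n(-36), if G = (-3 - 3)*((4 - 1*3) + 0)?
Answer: -155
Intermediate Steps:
G = -6 (G = -6*((4 - 3) + 0) = -6*(1 + 0) = -6*1 = -6)
R(y, C) = -5 (R(y, C) = 1*(1 - 6) = 1*(-5) = -5)
r = -5
r - n(-36) = -5 - 1*150 = -5 - 150 = -155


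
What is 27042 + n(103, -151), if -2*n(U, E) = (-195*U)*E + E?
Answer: -1489300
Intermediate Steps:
n(U, E) = -E/2 + 195*E*U/2 (n(U, E) = -((-195*U)*E + E)/2 = -(-195*E*U + E)/2 = -(E - 195*E*U)/2 = -E/2 + 195*E*U/2)
27042 + n(103, -151) = 27042 + (½)*(-151)*(-1 + 195*103) = 27042 + (½)*(-151)*(-1 + 20085) = 27042 + (½)*(-151)*20084 = 27042 - 1516342 = -1489300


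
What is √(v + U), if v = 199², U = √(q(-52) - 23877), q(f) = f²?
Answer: √(39601 + I*√21173) ≈ 199.0 + 0.3656*I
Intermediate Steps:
U = I*√21173 (U = √((-52)² - 23877) = √(2704 - 23877) = √(-21173) = I*√21173 ≈ 145.51*I)
v = 39601
√(v + U) = √(39601 + I*√21173)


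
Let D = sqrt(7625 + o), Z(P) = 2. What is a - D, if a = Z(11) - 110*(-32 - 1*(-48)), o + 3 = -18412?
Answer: -1758 - I*sqrt(10790) ≈ -1758.0 - 103.87*I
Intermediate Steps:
o = -18415 (o = -3 - 18412 = -18415)
D = I*sqrt(10790) (D = sqrt(7625 - 18415) = sqrt(-10790) = I*sqrt(10790) ≈ 103.87*I)
a = -1758 (a = 2 - 110*(-32 - 1*(-48)) = 2 - 110*(-32 + 48) = 2 - 110*16 = 2 - 1760 = -1758)
a - D = -1758 - I*sqrt(10790)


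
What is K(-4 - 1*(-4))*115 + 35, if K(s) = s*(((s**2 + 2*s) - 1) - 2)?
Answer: 35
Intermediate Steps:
K(s) = s*(-3 + s**2 + 2*s) (K(s) = s*((-1 + s**2 + 2*s) - 2) = s*(-3 + s**2 + 2*s))
K(-4 - 1*(-4))*115 + 35 = ((-4 - 1*(-4))*(-3 + (-4 - 1*(-4))**2 + 2*(-4 - 1*(-4))))*115 + 35 = ((-4 + 4)*(-3 + (-4 + 4)**2 + 2*(-4 + 4)))*115 + 35 = (0*(-3 + 0**2 + 2*0))*115 + 35 = (0*(-3 + 0 + 0))*115 + 35 = (0*(-3))*115 + 35 = 0*115 + 35 = 0 + 35 = 35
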